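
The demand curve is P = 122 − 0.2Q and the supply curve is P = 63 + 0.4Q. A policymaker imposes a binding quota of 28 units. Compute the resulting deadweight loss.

Competitive equilibrium: 122 − 0.2Q = 63 + 0.4Q → Q* = 98.3333, P* = 102.3333.
At Q = 28: demand price = 122 − 0.2·28 = 116.4; supply price = 63 + 0.4·28 = 74.2.
ΔQ = 98.3333 − 28 = 70.3333; wedge = 116.4 − 74.2 = 42.2.
The triangle = ½ × 70.3333 × 42.2 = 1484.03.

1484.03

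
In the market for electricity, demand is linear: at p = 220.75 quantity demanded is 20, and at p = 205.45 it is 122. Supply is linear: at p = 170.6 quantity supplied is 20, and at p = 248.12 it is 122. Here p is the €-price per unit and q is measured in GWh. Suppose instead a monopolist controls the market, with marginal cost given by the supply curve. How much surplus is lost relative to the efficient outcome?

€51.40

Demand slope = (205.45 − 220.75)/(122 − 20) = −0.15, so p = 223.75 − 0.15q.
Supply slope = (248.12 − 170.6)/(122 − 20) = 0.76, so p = 155.4 + 0.76q.
Competitive equilibrium: 223.75 − 0.15q = 155.4 + 0.76q → q* = 75.1099, p* = 212.4835.
Marginal revenue: MR = 223.75 − 0.3q. Set MR = MC: 223.75 − 0.3q = 155.4 + 0.76q → q_m = 64.4811.
Price p_m = 223.75 − 0.15·64.4811 = 214.0778; MC(q_m) = 155.4 + 0.76·64.4811 = 204.4056.
Competitive q* = 75.1099, so Δq = 10.6288; wedge = 214.0778 − 204.4056 = 9.6722.
The triangle = ½ × 10.6288 × 9.6722 = €51.40.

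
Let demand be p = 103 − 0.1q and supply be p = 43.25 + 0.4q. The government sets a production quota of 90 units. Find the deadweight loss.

217.56

Competitive equilibrium: 103 − 0.1q = 43.25 + 0.4q → q* = 119.5, p* = 91.05.
At q = 90: demand price = 103 − 0.1·90 = 94; supply price = 43.25 + 0.4·90 = 79.25.
Δq = 119.5 − 90 = 29.5; wedge = 94 − 79.25 = 14.75.
Deadweight loss = ½ × 29.5 × 14.75 = 217.56.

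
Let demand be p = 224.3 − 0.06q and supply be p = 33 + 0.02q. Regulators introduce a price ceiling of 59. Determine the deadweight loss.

Competitive equilibrium: 224.3 − 0.06q = 33 + 0.02q → q* = 2391.25, p* = 80.825.
At the ceiling p = 59, quantity supplied = (59 − 33)/0.02 = 1300.
Willingness to pay at q' = 1300: 224.3 − 0.06·1300 = 146.3.
Δq = 2391.25 − 1300 = 1091.25; wedge = 146.3 − 59 = 87.3.
DWL = ½ × 1091.25 × 87.3 = 47633.06.

47633.06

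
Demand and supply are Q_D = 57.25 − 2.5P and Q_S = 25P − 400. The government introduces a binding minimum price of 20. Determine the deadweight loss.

In inverse form: demand P = 22.9 − 0.4Q, supply P = 16 + 0.04Q.
Competitive equilibrium: 22.9 − 0.4Q = 16 + 0.04Q → Q* = 15.6818, P* = 16.6273.
At the floor P = 20, quantity demanded = (22.9 − 20)/0.4 = 7.25.
Sellers' marginal cost at Q' = 7.25: 16 + 0.04·7.25 = 16.29.
ΔQ = 15.6818 − 7.25 = 8.4318; wedge = 20 − 16.29 = 3.71.
The triangle = ½ × 8.4318 × 3.71 = 15.64.

15.64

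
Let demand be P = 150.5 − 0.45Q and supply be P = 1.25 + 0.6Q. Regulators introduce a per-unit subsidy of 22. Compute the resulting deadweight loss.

230.48

Competitive equilibrium: 150.5 − 0.45Q = 1.25 + 0.6Q → Q* = 142.1429, P* = 86.5357.
The subsidy lowers effective supply by 22: P = 0.6Q − 20.75.
New quantity: 150.5 − 0.45Q = 0.6Q − 20.75 → Q' = 163.0952.
Overproduction ΔQ = 163.0952 − 142.1429 = 20.9523; wedge = subsidy = 22.
Deadweight loss = ½ × 20.9523 × 22 = 230.48.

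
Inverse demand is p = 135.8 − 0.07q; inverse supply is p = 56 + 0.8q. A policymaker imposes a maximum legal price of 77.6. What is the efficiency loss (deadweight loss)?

1822.31

Competitive equilibrium: 135.8 − 0.07q = 56 + 0.8q → q* = 91.7241, p* = 129.3793.
At the ceiling p = 77.6, quantity supplied = (77.6 − 56)/0.8 = 27.
Willingness to pay at q' = 27: 135.8 − 0.07·27 = 133.91.
Δq = 91.7241 − 27 = 64.7241; wedge = 133.91 − 77.6 = 56.31.
The triangle = ½ × 64.7241 × 56.31 = 1822.31.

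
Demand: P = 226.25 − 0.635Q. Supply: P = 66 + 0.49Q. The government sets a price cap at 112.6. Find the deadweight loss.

1260.73

Competitive equilibrium: 226.25 − 0.635Q = 66 + 0.49Q → Q* = 142.4444, P* = 135.7978.
At the ceiling P = 112.6, quantity supplied = (112.6 − 66)/0.49 = 95.102.
Willingness to pay at Q' = 95.102: 226.25 − 0.635·95.102 = 165.8602.
ΔQ = 142.4444 − 95.102 = 47.3424; wedge = 165.8602 − 112.6 = 53.2602.
The triangle = ½ × 47.3424 × 53.2602 = 1260.73.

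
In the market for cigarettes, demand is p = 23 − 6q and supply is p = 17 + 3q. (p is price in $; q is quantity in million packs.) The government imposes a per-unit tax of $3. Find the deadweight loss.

$0.50 million

Competitive equilibrium: 23 − 6q = 17 + 3q → q* = 0.6667, p* = 19.
With the tax, the buyer price exceeds the seller price by 3: (23 − 6q) − (17 + 3q) = 3 → q' = 0.3333.
Δq = 0.6667 − 0.3333 = 0.3334; the wedge equals the tax, 3.
DWL = ½ × 0.3334 × 3 = $0.50 million.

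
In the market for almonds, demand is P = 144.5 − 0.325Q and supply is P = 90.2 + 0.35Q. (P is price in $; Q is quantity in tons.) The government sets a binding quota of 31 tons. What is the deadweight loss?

$825.10

Competitive equilibrium: 144.5 − 0.325Q = 90.2 + 0.35Q → Q* = 80.4444, P* = 118.3556.
At Q = 31: demand price = 144.5 − 0.325·31 = 134.425; supply price = 90.2 + 0.35·31 = 101.05.
ΔQ = 80.4444 − 31 = 49.4444; wedge = 134.425 − 101.05 = 33.375.
DWL = ½ × 49.4444 × 33.375 = $825.10.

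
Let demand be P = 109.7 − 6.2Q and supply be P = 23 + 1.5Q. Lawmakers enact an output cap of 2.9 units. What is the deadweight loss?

Competitive equilibrium: 109.7 − 6.2Q = 23 + 1.5Q → Q* = 11.2597, P* = 39.8896.
At Q = 2.9: demand price = 109.7 − 6.2·2.9 = 91.72; supply price = 23 + 1.5·2.9 = 27.35.
ΔQ = 11.2597 − 2.9 = 8.3597; wedge = 91.72 − 27.35 = 64.37.
Welfare loss = ½ × 8.3597 × 64.37 = 269.06.

269.06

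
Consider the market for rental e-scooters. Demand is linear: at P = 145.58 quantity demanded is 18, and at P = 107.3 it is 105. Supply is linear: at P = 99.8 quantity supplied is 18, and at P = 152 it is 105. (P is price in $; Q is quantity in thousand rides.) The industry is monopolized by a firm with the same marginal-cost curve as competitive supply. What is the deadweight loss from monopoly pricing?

Demand slope = (107.3 − 145.58)/(105 − 18) = −0.44, so P = 153.5 − 0.44Q.
Supply slope = (152 − 99.8)/(105 − 18) = 0.6, so P = 89 + 0.6Q.
Competitive equilibrium: 153.5 − 0.44Q = 89 + 0.6Q → Q* = 62.0192, P* = 126.2115.
Marginal revenue: MR = 153.5 − 0.88Q. Set MR = MC: 153.5 − 0.88Q = 89 + 0.6Q → Q_m = 43.5811.
Price P_m = 153.5 − 0.44·43.5811 = 134.3243; MC(Q_m) = 89 + 0.6·43.5811 = 115.1487.
Competitive Q* = 62.0192, so ΔQ = 18.4381; wedge = 134.3243 − 115.1487 = 19.1756.
DWL = ½ × 18.4381 × 19.1756 = $176.78 thousand.

$176.78 thousand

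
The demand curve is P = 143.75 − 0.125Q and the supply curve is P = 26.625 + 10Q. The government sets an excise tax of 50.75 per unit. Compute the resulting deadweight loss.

Competitive equilibrium: 143.75 − 0.125Q = 26.625 + 10Q → Q* = 11.5679, P* = 142.304.
With the tax, the buyer price exceeds the seller price by 50.75: (143.75 − 0.125Q) − (26.625 + 10Q) = 50.75 → Q' = 6.5556.
ΔQ = 11.5679 − 6.5556 = 5.0123; the wedge equals the tax, 50.75.
Welfare loss = ½ × 5.0123 × 50.75 = 127.19.

127.19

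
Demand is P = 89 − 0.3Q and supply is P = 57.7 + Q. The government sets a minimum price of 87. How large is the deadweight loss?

197.03

Competitive equilibrium: 89 − 0.3Q = 57.7 + Q → Q* = 24.0769, P* = 81.7769.
At the floor P = 87, quantity demanded = (89 − 87)/0.3 = 6.6667.
Sellers' marginal cost at Q' = 6.6667: 57.7 + 1·6.6667 = 64.3667.
ΔQ = 24.0769 − 6.6667 = 17.4102; wedge = 87 − 64.3667 = 22.6333.
Deadweight loss = ½ × 17.4102 × 22.6333 = 197.03.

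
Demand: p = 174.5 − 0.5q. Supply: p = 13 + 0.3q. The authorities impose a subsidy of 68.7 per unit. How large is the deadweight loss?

Competitive equilibrium: 174.5 − 0.5q = 13 + 0.3q → q* = 201.875, p* = 73.5625.
The subsidy lowers effective supply by 68.7: p = 0.3q − 55.7.
New quantity: 174.5 − 0.5q = 0.3q − 55.7 → q' = 287.75.
Overproduction Δq = 287.75 − 201.875 = 85.875; wedge = subsidy = 68.7.
Deadweight loss = ½ × 85.875 × 68.7 = 2949.81.

2949.81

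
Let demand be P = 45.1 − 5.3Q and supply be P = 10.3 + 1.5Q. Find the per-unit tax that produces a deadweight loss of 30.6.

20.4

Competitive equilibrium: 45.1 − 5.3Q = 10.3 + 1.5Q → Q* = 5.1176, P* = 17.9765.
A tax t gives ΔQ = t/6.8 and wedge t, so DWL = t²/13.6.
t²/13.6 = 30.6 → t² = 416.16 → t = 20.4.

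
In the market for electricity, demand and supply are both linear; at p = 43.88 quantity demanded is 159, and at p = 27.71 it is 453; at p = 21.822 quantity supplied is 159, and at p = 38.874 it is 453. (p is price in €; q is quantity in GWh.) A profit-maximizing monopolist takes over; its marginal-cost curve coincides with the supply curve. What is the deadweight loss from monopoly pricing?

€759.73

Demand slope = (27.71 − 43.88)/(453 − 159) = −0.055, so p = 52.625 − 0.055q.
Supply slope = (38.874 − 21.822)/(453 − 159) = 0.058, so p = 12.6 + 0.058q.
Competitive equilibrium: 52.625 − 0.055q = 12.6 + 0.058q → q* = 354.2035, p* = 33.1438.
Marginal revenue: MR = 52.625 − 0.11q. Set MR = MC: 52.625 − 0.11q = 12.6 + 0.058q → q_m = 238.244.
Price p_m = 52.625 − 0.055·238.244 = 39.5216; MC(q_m) = 12.6 + 0.058·238.244 = 26.4182.
Competitive q* = 354.2035, so Δq = 115.9595; wedge = 39.5216 − 26.4182 = 13.1034.
The triangle = ½ × 115.9595 × 13.1034 = €759.73.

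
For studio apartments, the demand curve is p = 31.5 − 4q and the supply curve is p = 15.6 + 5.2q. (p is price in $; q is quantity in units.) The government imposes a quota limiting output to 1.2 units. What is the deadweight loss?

$1.28

Competitive equilibrium: 31.5 − 4q = 15.6 + 5.2q → q* = 1.7283, p* = 24.587.
At q = 1.2: demand price = 31.5 − 4·1.2 = 26.7; supply price = 15.6 + 5.2·1.2 = 21.84.
Δq = 1.7283 − 1.2 = 0.5283; wedge = 26.7 − 21.84 = 4.86.
Welfare loss = ½ × 0.5283 × 4.86 = $1.28.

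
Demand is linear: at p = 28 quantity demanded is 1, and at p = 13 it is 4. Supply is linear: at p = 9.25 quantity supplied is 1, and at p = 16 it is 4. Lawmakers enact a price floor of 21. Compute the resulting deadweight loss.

Demand slope = (13 − 28)/(4 − 1) = −5, so p = 33 − 5q.
Supply slope = (16 − 9.25)/(4 − 1) = 2.25, so p = 7 + 2.25q.
Competitive equilibrium: 33 − 5q = 7 + 2.25q → q* = 3.5862, p* = 15.069.
At the floor p = 21, quantity demanded = (33 − 21)/5 = 2.4.
Sellers' marginal cost at q' = 2.4: 7 + 2.25·2.4 = 12.4.
Δq = 3.5862 − 2.4 = 1.1862; wedge = 21 − 12.4 = 8.6.
Deadweight loss = ½ × 1.1862 × 8.6 = 5.10.

5.10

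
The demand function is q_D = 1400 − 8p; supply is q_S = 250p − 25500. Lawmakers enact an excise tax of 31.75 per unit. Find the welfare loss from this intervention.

3907.22

In inverse form: demand p = 175 − 0.125q, supply p = 102 + 0.004q.
Competitive equilibrium: 175 − 0.125q = 102 + 0.004q → q* = 565.8915, p* = 104.2636.
With the tax, the buyer price exceeds the seller price by 31.75: (175 − 0.125q) − (102 + 0.004q) = 31.75 → q' = 319.7674.
Δq = 565.8915 − 319.7674 = 246.1241; the wedge equals the tax, 31.75.
DWL = ½ × 246.1241 × 31.75 = 3907.22.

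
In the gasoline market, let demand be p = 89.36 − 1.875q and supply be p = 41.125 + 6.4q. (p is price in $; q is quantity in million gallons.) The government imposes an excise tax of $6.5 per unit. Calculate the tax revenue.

Competitive equilibrium: 89.36 − 1.875q = 41.125 + 6.4q → q* = 5.829, p* = 78.4306.
With the tax, the buyer price exceeds the seller price by 6.5: (89.36 − 1.875q) − (41.125 + 6.4q) = 6.5 → q' = 5.0435.
Tax revenue = 6.5 × 5.0435 = $32.78 million.

$32.78 million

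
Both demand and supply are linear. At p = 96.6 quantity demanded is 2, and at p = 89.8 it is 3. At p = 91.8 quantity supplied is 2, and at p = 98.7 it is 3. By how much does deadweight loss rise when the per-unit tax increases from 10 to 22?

Demand slope = (89.8 − 96.6)/(3 − 2) = −6.8, so p = 110.2 − 6.8q.
Supply slope = (98.7 − 91.8)/(3 − 2) = 6.9, so p = 78 + 6.9q.
Competitive equilibrium: 110.2 − 6.8q = 78 + 6.9q → q* = 2.3504, p* = 94.2175.
For a per-unit tax t: Δq = t/13.7, so DWL = ½·t·(t/13.7) = t²/27.4.
At t = 10: DWL = 3.65. At t = 22: DWL = 17.664.
Increase = 17.664 − 3.65 = 14.01.

14.01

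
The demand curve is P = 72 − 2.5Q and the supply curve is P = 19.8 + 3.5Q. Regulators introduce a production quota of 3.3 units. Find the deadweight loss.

87.48

Competitive equilibrium: 72 − 2.5Q = 19.8 + 3.5Q → Q* = 8.7, P* = 50.25.
At Q = 3.3: demand price = 72 − 2.5·3.3 = 63.75; supply price = 19.8 + 3.5·3.3 = 31.35.
ΔQ = 8.7 − 3.3 = 5.4; wedge = 63.75 − 31.35 = 32.4.
Welfare loss = ½ × 5.4 × 32.4 = 87.48.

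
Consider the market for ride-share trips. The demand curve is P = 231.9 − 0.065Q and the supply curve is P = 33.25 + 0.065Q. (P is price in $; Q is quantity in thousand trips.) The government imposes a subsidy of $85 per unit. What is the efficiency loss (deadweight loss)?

Competitive equilibrium: 231.9 − 0.065Q = 33.25 + 0.065Q → Q* = 1528.0769, P* = 132.575.
The subsidy lowers effective supply by 85: P = 0.065Q − 51.75.
New quantity: 231.9 − 0.065Q = 0.065Q − 51.75 → Q' = 2181.9231.
Overproduction ΔQ = 2181.9231 − 1528.0769 = 653.8462; wedge = subsidy = 85.
Welfare loss = ½ × 653.8462 × 85 = $27788.46 thousand.

$27788.46 thousand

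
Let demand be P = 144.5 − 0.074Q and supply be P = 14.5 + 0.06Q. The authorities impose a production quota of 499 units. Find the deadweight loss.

Competitive equilibrium: 144.5 − 0.074Q = 14.5 + 0.06Q → Q* = 970.1493, P* = 72.709.
At Q = 499: demand price = 144.5 − 0.074·499 = 107.574; supply price = 14.5 + 0.06·499 = 44.44.
ΔQ = 970.1493 − 499 = 471.1493; wedge = 107.574 − 44.44 = 63.134.
Deadweight loss = ½ × 471.1493 × 63.134 = 14872.77.

14872.77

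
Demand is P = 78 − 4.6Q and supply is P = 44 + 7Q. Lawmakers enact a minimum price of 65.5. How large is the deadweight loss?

0.26

Competitive equilibrium: 78 − 4.6Q = 44 + 7Q → Q* = 2.931, P* = 64.5172.
At the floor P = 65.5, quantity demanded = (78 − 65.5)/4.6 = 2.7174.
Sellers' marginal cost at Q' = 2.7174: 44 + 7·2.7174 = 63.0218.
ΔQ = 2.931 − 2.7174 = 0.2136; wedge = 65.5 − 63.0218 = 2.4782.
Deadweight loss = ½ × 0.2136 × 2.4782 = 0.26.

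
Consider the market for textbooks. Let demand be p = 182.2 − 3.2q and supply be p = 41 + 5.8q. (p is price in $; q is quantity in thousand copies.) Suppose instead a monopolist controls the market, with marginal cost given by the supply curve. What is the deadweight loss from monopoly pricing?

Competitive equilibrium: 182.2 − 3.2q = 41 + 5.8q → q* = 15.6889, p* = 131.9956.
Marginal revenue: MR = 182.2 − 6.4q. Set MR = MC: 182.2 − 6.4q = 41 + 5.8q → q_m = 11.5738.
Price p_m = 182.2 − 3.2·11.5738 = 145.1638; MC(q_m) = 41 + 5.8·11.5738 = 108.128.
Competitive q* = 15.6889, so Δq = 4.1151; wedge = 145.1638 − 108.128 = 37.0358.
Welfare loss = ½ × 4.1151 × 37.0358 = $76.20 thousand.

$76.20 thousand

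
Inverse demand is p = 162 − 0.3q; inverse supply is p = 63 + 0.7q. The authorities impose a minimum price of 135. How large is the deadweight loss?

40.50

Competitive equilibrium: 162 − 0.3q = 63 + 0.7q → q* = 99, p* = 132.3.
At the floor p = 135, quantity demanded = (162 − 135)/0.3 = 90.
Sellers' marginal cost at q' = 90: 63 + 0.7·90 = 126.
Δq = 99 − 90 = 9; wedge = 135 − 126 = 9.
DWL = ½ × 9 × 9 = 40.50.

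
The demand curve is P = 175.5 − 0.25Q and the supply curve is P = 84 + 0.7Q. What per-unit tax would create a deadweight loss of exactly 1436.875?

Competitive equilibrium: 175.5 − 0.25Q = 84 + 0.7Q → Q* = 96.3158, P* = 151.4211.
A tax t gives ΔQ = t/0.95 and wedge t, so DWL = t²/1.9.
t²/1.9 = 1436.875 → t² = 2730.0625 → t = 52.25.

52.25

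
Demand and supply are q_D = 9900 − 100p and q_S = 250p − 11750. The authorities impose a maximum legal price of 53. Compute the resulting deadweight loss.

34321.43

In inverse form: demand p = 99 − 0.01q, supply p = 47 + 0.004q.
Competitive equilibrium: 99 − 0.01q = 47 + 0.004q → q* = 3714.2857, p* = 61.8571.
At the ceiling p = 53, quantity supplied = (53 − 47)/0.004 = 1500.
Willingness to pay at q' = 1500: 99 − 0.01·1500 = 84.
Δq = 3714.2857 − 1500 = 2214.2857; wedge = 84 − 53 = 31.
DWL = ½ × 2214.2857 × 31 = 34321.43.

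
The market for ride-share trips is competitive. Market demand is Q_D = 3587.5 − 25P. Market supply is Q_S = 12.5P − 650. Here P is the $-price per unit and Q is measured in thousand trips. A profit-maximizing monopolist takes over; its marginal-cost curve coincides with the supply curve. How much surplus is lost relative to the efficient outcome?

$2180.27 thousand

In inverse form: demand P = 143.5 − 0.04Q, supply P = 52 + 0.08Q.
Competitive equilibrium: 143.5 − 0.04Q = 52 + 0.08Q → Q* = 762.5, P* = 113.
Marginal revenue: MR = 143.5 − 0.08Q. Set MR = MC: 143.5 − 0.08Q = 52 + 0.08Q → Q_m = 571.875.
Price P_m = 143.5 − 0.04·571.875 = 120.625; MC(Q_m) = 52 + 0.08·571.875 = 97.75.
Competitive Q* = 762.5, so ΔQ = 190.625; wedge = 120.625 − 97.75 = 22.875.
DWL = ½ × 190.625 × 22.875 = $2180.27 thousand.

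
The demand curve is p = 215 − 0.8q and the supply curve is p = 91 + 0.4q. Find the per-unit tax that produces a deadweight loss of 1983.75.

69

Competitive equilibrium: 215 − 0.8q = 91 + 0.4q → q* = 103.3333, p* = 132.3333.
A tax t gives Δq = t/1.2 and wedge t, so DWL = t²/2.4.
t²/2.4 = 1983.75 → t² = 4761 → t = 69.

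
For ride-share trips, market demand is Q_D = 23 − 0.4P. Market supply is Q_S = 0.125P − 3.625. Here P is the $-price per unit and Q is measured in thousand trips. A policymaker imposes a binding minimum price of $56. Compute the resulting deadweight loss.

In inverse form: demand P = 57.5 − 2.5Q, supply P = 29 + 8Q.
Competitive equilibrium: 57.5 − 2.5Q = 29 + 8Q → Q* = 2.7143, P* = 50.7143.
At the floor P = 56, quantity demanded = (57.5 − 56)/2.5 = 0.6.
Sellers' marginal cost at Q' = 0.6: 29 + 8·0.6 = 33.8.
ΔQ = 2.7143 − 0.6 = 2.1143; wedge = 56 − 33.8 = 22.2.
Deadweight loss = ½ × 2.1143 × 22.2 = $23.47 thousand.

$23.47 thousand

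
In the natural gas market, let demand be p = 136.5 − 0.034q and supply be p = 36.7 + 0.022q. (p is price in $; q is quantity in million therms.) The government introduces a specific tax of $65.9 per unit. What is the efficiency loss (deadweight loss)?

Competitive equilibrium: 136.5 − 0.034q = 36.7 + 0.022q → q* = 1782.1429, p* = 75.9071.
With the tax, the buyer price exceeds the seller price by 65.9: (136.5 − 0.034q) − (36.7 + 0.022q) = 65.9 → q' = 605.3571.
Δq = 1782.1429 − 605.3571 = 1176.7858; the wedge equals the tax, 65.9.
Deadweight loss = ½ × 1176.7858 × 65.9 = $38775.09 million.

$38775.09 million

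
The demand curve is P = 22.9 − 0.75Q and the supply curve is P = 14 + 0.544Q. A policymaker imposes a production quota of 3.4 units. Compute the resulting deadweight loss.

7.83

Competitive equilibrium: 22.9 − 0.75Q = 14 + 0.544Q → Q* = 6.8779, P* = 17.7416.
At Q = 3.4: demand price = 22.9 − 0.75·3.4 = 20.35; supply price = 14 + 0.544·3.4 = 15.8496.
ΔQ = 6.8779 − 3.4 = 3.4779; wedge = 20.35 − 15.8496 = 4.5004.
DWL = ½ × 3.4779 × 4.5004 = 7.83.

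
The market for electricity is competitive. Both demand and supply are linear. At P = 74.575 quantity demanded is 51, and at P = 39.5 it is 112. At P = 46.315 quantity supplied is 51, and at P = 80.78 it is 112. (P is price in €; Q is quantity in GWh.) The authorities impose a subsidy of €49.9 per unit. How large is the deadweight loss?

Demand slope = (39.5 − 74.575)/(112 − 51) = −0.575, so P = 103.9 − 0.575Q.
Supply slope = (80.78 − 46.315)/(112 − 51) = 0.565, so P = 17.5 + 0.565Q.
Competitive equilibrium: 103.9 − 0.575Q = 17.5 + 0.565Q → Q* = 75.7895, P* = 60.3211.
The subsidy lowers effective supply by 49.9: P = 0.565Q − 32.4.
New quantity: 103.9 − 0.575Q = 0.565Q − 32.4 → Q' = 119.5614.
Overproduction ΔQ = 119.5614 − 75.7895 = 43.7719; wedge = subsidy = 49.9.
The triangle = ½ × 43.7719 × 49.9 = €1092.11.

€1092.11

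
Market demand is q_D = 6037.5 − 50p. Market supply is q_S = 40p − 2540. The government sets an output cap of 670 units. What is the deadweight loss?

8160.11

In inverse form: demand p = 120.75 − 0.02q, supply p = 63.5 + 0.025q.
Competitive equilibrium: 120.75 − 0.02q = 63.5 + 0.025q → q* = 1272.2222, p* = 95.3056.
At q = 670: demand price = 120.75 − 0.02·670 = 107.35; supply price = 63.5 + 0.025·670 = 80.25.
Δq = 1272.2222 − 670 = 602.2222; wedge = 107.35 − 80.25 = 27.1.
DWL = ½ × 602.2222 × 27.1 = 8160.11.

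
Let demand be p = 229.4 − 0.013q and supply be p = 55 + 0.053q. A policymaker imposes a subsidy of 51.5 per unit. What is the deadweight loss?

20092.80

Competitive equilibrium: 229.4 − 0.013q = 55 + 0.053q → q* = 2642.4242, p* = 195.0485.
The subsidy lowers effective supply by 51.5: p = 3.5 + 0.053q.
New quantity: 229.4 − 0.013q = 3.5 + 0.053q → q' = 3422.7273.
Overproduction Δq = 3422.7273 − 2642.4242 = 780.3031; wedge = subsidy = 51.5.
Welfare loss = ½ × 780.3031 × 51.5 = 20092.80.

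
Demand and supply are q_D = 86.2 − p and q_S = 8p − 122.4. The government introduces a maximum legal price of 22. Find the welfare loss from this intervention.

49.94

In inverse form: demand p = 86.2 − q, supply p = 15.3 + 0.125q.
Competitive equilibrium: 86.2 − q = 15.3 + 0.125q → q* = 63.0222, p* = 23.1778.
At the ceiling p = 22, quantity supplied = (22 − 15.3)/0.125 = 53.6.
Willingness to pay at q' = 53.6: 86.2 − 1·53.6 = 32.6.
Δq = 63.0222 − 53.6 = 9.4222; wedge = 32.6 − 22 = 10.6.
Welfare loss = ½ × 9.4222 × 10.6 = 49.94.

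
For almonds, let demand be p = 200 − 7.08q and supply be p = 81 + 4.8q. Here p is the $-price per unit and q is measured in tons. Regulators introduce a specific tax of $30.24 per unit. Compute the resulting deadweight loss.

Competitive equilibrium: 200 − 7.08q = 81 + 4.8q → q* = 10.0168, p* = 129.0808.
With the tax, the buyer price exceeds the seller price by 30.24: (200 − 7.08q) − (81 + 4.8q) = 30.24 → q' = 7.4714.
Δq = 10.0168 − 7.4714 = 2.5454; the wedge equals the tax, 30.24.
The triangle = ½ × 2.5454 × 30.24 = $38.49.

$38.49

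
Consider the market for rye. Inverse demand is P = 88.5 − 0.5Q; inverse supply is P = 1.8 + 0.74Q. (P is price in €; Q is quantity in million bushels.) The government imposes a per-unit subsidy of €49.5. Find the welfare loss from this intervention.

Competitive equilibrium: 88.5 − 0.5Q = 1.8 + 0.74Q → Q* = 69.9194, P* = 53.5403.
The subsidy lowers effective supply by 49.5: P = 0.74Q − 47.7.
New quantity: 88.5 − 0.5Q = 0.74Q − 47.7 → Q' = 109.8387.
Overproduction ΔQ = 109.8387 − 69.9194 = 39.9193; wedge = subsidy = 49.5.
DWL = ½ × 39.9193 × 49.5 = €988 million.

€988 million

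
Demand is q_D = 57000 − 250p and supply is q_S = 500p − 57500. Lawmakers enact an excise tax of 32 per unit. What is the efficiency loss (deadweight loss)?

In inverse form: demand p = 228 − 0.004q, supply p = 115 + 0.002q.
Competitive equilibrium: 228 − 0.004q = 115 + 0.002q → q* = 18833.3333, p* = 152.6667.
With the tax, the buyer price exceeds the seller price by 32: (228 − 0.004q) − (115 + 0.002q) = 32 → q' = 13500.
Δq = 18833.3333 − 13500 = 5333.3333; the wedge equals the tax, 32.
DWL = ½ × 5333.3333 × 32 = 85333.33.

85333.33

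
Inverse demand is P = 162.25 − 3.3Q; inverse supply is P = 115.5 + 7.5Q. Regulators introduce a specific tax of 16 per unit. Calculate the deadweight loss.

11.85

Competitive equilibrium: 162.25 − 3.3Q = 115.5 + 7.5Q → Q* = 4.3287, P* = 147.9653.
With the tax, the buyer price exceeds the seller price by 16: (162.25 − 3.3Q) − (115.5 + 7.5Q) = 16 → Q' = 2.8472.
ΔQ = 4.3287 − 2.8472 = 1.4815; the wedge equals the tax, 16.
Welfare loss = ½ × 1.4815 × 16 = 11.85.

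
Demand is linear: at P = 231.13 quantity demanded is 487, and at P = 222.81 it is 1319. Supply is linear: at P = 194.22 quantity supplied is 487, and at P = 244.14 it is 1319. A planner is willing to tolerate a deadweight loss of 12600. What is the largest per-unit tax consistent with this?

42

Demand slope = (222.81 − 231.13)/(1319 − 487) = −0.01, so P = 236 − 0.01Q.
Supply slope = (244.14 − 194.22)/(1319 − 487) = 0.06, so P = 165 + 0.06Q.
Competitive equilibrium: 236 − 0.01Q = 165 + 0.06Q → Q* = 1014.2857, P* = 225.8571.
A tax t gives ΔQ = t/0.07 and wedge t, so DWL = t²/0.14.
t²/0.14 = 12600 → t² = 1764 → t = 42.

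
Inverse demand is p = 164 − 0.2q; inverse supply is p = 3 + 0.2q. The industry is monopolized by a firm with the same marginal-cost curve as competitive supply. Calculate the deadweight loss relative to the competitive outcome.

Competitive equilibrium: 164 − 0.2q = 3 + 0.2q → q* = 402.5, p* = 83.5.
Marginal revenue: MR = 164 − 0.4q. Set MR = MC: 164 − 0.4q = 3 + 0.2q → q_m = 268.3333.
Price p_m = 164 − 0.2·268.3333 = 110.3333; MC(q_m) = 3 + 0.2·268.3333 = 56.6667.
Competitive q* = 402.5, so Δq = 134.1667; wedge = 110.3333 − 56.6667 = 53.6666.
Deadweight loss = ½ × 134.1667 × 53.6666 = 3600.14.

3600.14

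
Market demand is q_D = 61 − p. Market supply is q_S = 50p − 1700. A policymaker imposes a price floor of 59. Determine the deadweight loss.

In inverse form: demand p = 61 − q, supply p = 34 + 0.02q.
Competitive equilibrium: 61 − q = 34 + 0.02q → q* = 26.4706, p* = 34.5294.
At the floor p = 59, quantity demanded = (61 − 59)/1 = 2.
Sellers' marginal cost at q' = 2: 34 + 0.02·2 = 34.04.
Δq = 26.4706 − 2 = 24.4706; wedge = 59 − 34.04 = 24.96.
Welfare loss = ½ × 24.4706 × 24.96 = 305.39.

305.39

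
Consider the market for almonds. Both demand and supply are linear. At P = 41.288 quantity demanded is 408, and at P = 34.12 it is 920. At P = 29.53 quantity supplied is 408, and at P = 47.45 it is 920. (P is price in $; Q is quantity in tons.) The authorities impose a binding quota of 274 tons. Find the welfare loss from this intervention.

$3426.21

Demand slope = (34.12 − 41.288)/(920 − 408) = −0.014, so P = 47 − 0.014Q.
Supply slope = (47.45 − 29.53)/(920 − 408) = 0.035, so P = 15.25 + 0.035Q.
Competitive equilibrium: 47 − 0.014Q = 15.25 + 0.035Q → Q* = 647.9592, P* = 37.9286.
At Q = 274: demand price = 47 − 0.014·274 = 43.164; supply price = 15.25 + 0.035·274 = 24.84.
ΔQ = 647.9592 − 274 = 373.9592; wedge = 43.164 − 24.84 = 18.324.
Deadweight loss = ½ × 373.9592 × 18.324 = $3426.21.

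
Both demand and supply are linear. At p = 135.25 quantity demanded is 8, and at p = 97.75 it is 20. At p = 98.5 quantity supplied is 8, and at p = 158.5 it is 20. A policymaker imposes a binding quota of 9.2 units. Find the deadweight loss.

44.86

Demand slope = (97.75 − 135.25)/(20 − 8) = −3.125, so p = 160.25 − 3.125q.
Supply slope = (158.5 − 98.5)/(20 − 8) = 5, so p = 58.5 + 5q.
Competitive equilibrium: 160.25 − 3.125q = 58.5 + 5q → q* = 12.5231, p* = 121.1154.
At q = 9.2: demand price = 160.25 − 3.125·9.2 = 131.5; supply price = 58.5 + 5·9.2 = 104.5.
Δq = 12.5231 − 9.2 = 3.3231; wedge = 131.5 − 104.5 = 27.
The triangle = ½ × 3.3231 × 27 = 44.86.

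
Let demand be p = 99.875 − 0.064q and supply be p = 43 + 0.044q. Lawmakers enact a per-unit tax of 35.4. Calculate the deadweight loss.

Competitive equilibrium: 99.875 − 0.064q = 43 + 0.044q → q* = 526.6204, p* = 66.1713.
With the tax, the buyer price exceeds the seller price by 35.4: (99.875 − 0.064q) − (43 + 0.044q) = 35.4 → q' = 198.8426.
Δq = 526.6204 − 198.8426 = 327.7778; the wedge equals the tax, 35.4.
Welfare loss = ½ × 327.7778 × 35.4 = 5801.67.

5801.67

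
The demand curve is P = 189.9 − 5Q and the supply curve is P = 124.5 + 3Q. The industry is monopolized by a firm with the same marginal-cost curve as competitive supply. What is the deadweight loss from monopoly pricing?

39.54

Competitive equilibrium: 189.9 − 5Q = 124.5 + 3Q → Q* = 8.175, P* = 149.025.
Marginal revenue: MR = 189.9 − 10Q. Set MR = MC: 189.9 − 10Q = 124.5 + 3Q → Q_m = 5.0308.
Price P_m = 189.9 − 5·5.0308 = 164.746; MC(Q_m) = 124.5 + 3·5.0308 = 139.5924.
Competitive Q* = 8.175, so ΔQ = 3.1442; wedge = 164.746 − 139.5924 = 25.1536.
Welfare loss = ½ × 3.1442 × 25.1536 = 39.54.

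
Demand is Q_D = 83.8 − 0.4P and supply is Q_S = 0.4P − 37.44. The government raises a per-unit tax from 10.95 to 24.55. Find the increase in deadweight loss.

48.28

In inverse form: demand P = 209.5 − 2.5Q, supply P = 93.6 + 2.5Q.
Competitive equilibrium: 209.5 − 2.5Q = 93.6 + 2.5Q → Q* = 23.18, P* = 151.55.
For a per-unit tax t: ΔQ = t/5, so DWL = ½·t·(t/5) = t²/10.
At t = 10.95: DWL = 11.99. At t = 24.55: DWL = 60.27.
Increase = 60.27 − 11.99 = 48.28.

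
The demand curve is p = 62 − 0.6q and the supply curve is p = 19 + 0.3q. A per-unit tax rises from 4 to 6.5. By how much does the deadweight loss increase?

Competitive equilibrium: 62 − 0.6q = 19 + 0.3q → q* = 47.7778, p* = 33.3333.
For a per-unit tax t: Δq = t/0.9, so DWL = ½·t·(t/0.9) = t²/1.8.
At t = 4: DWL = 8.889. At t = 6.5: DWL = 23.472.
Increase = 23.472 − 8.889 = 14.58.

14.58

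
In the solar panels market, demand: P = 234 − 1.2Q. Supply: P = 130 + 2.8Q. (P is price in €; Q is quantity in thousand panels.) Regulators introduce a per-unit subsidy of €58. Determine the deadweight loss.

Competitive equilibrium: 234 − 1.2Q = 130 + 2.8Q → Q* = 26, P* = 202.8.
The subsidy lowers effective supply by 58: P = 72 + 2.8Q.
New quantity: 234 − 1.2Q = 72 + 2.8Q → Q' = 40.5.
Overproduction ΔQ = 40.5 − 26 = 14.5; wedge = subsidy = 58.
DWL = ½ × 14.5 × 58 = €420.50 thousand.

€420.50 thousand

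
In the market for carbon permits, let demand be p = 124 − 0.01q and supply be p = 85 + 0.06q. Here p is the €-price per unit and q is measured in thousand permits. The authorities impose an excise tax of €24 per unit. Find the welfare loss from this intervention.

€4114.29 thousand

Competitive equilibrium: 124 − 0.01q = 85 + 0.06q → q* = 557.1429, p* = 118.4286.
With the tax, the buyer price exceeds the seller price by 24: (124 − 0.01q) − (85 + 0.06q) = 24 → q' = 214.2857.
Δq = 557.1429 − 214.2857 = 342.8572; the wedge equals the tax, 24.
Deadweight loss = ½ × 342.8572 × 24 = €4114.29 thousand.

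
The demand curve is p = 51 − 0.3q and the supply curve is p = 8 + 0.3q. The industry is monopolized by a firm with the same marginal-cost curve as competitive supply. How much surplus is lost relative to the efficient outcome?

Competitive equilibrium: 51 − 0.3q = 8 + 0.3q → q* = 71.6667, p* = 29.5.
Marginal revenue: MR = 51 − 0.6q. Set MR = MC: 51 − 0.6q = 8 + 0.3q → q_m = 47.7778.
Price p_m = 51 − 0.3·47.7778 = 36.6667; MC(q_m) = 8 + 0.3·47.7778 = 22.3333.
Competitive q* = 71.6667, so Δq = 23.8889; wedge = 36.6667 − 22.3333 = 14.3334.
Deadweight loss = ½ × 23.8889 × 14.3334 = 171.20.

171.20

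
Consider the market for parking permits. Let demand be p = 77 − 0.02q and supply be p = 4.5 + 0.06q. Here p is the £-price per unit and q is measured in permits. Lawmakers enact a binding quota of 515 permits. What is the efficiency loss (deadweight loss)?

£6123.06

Competitive equilibrium: 77 − 0.02q = 4.5 + 0.06q → q* = 906.25, p* = 58.875.
At q = 515: demand price = 77 − 0.02·515 = 66.7; supply price = 4.5 + 0.06·515 = 35.4.
Δq = 906.25 − 515 = 391.25; wedge = 66.7 − 35.4 = 31.3.
Welfare loss = ½ × 391.25 × 31.3 = £6123.06.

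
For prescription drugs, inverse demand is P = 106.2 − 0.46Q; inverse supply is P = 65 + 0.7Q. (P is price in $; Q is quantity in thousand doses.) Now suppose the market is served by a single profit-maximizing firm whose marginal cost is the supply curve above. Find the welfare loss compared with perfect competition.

$58.99 thousand

Competitive equilibrium: 106.2 − 0.46Q = 65 + 0.7Q → Q* = 35.5172, P* = 89.8621.
Marginal revenue: MR = 106.2 − 0.92Q. Set MR = MC: 106.2 − 0.92Q = 65 + 0.7Q → Q_m = 25.4321.
Price P_m = 106.2 − 0.46·25.4321 = 94.5012; MC(Q_m) = 65 + 0.7·25.4321 = 82.8025.
Competitive Q* = 35.5172, so ΔQ = 10.0851; wedge = 94.5012 − 82.8025 = 11.6987.
Welfare loss = ½ × 10.0851 × 11.6987 = $58.99 thousand.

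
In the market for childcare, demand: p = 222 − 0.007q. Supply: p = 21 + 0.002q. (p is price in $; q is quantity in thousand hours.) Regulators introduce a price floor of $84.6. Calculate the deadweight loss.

$32920.82 thousand

Competitive equilibrium: 222 − 0.007q = 21 + 0.002q → q* = 22333.33333, p* = 65.66667.
At the floor p = 84.6, quantity demanded = (222 − 84.6)/0.007 = 19628.57143.
Sellers' marginal cost at q' = 19628.57143: 21 + 0.002·19628.57143 = 60.25714.
Δq = 22333.33333 − 19628.57143 = 2704.7619; wedge = 84.6 − 60.25714 = 24.34286.
The triangle = ½ × 2704.7619 × 24.34286 = $32920.82 thousand.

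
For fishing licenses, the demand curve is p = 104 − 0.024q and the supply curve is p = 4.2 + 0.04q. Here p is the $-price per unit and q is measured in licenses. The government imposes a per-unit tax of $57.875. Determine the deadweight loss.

Competitive equilibrium: 104 − 0.024q = 4.2 + 0.04q → q* = 1559.375, p* = 66.575.
With the tax, the buyer price exceeds the seller price by 57.875: (104 − 0.024q) − (4.2 + 0.04q) = 57.875 → q' = 655.0781.
Δq = 1559.375 − 655.0781 = 904.2969; the wedge equals the tax, 57.875.
Welfare loss = ½ × 904.2969 × 57.875 = $26168.09.

$26168.09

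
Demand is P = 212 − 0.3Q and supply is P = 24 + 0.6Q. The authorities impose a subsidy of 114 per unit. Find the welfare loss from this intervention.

7220

Competitive equilibrium: 212 − 0.3Q = 24 + 0.6Q → Q* = 208.8889, P* = 149.3333.
The subsidy lowers effective supply by 114: P = 0.6Q − 90.
New quantity: 212 − 0.3Q = 0.6Q − 90 → Q' = 335.5556.
Overproduction ΔQ = 335.5556 − 208.8889 = 126.6667; wedge = subsidy = 114.
The triangle = ½ × 126.6667 × 114 = 7220.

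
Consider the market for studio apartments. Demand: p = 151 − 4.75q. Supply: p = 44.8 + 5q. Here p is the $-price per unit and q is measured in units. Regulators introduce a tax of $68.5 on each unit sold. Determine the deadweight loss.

$240.63

Competitive equilibrium: 151 − 4.75q = 44.8 + 5q → q* = 10.8923, p* = 99.2615.
With the tax, the buyer price exceeds the seller price by 68.5: (151 − 4.75q) − (44.8 + 5q) = 68.5 → q' = 3.8667.
Δq = 10.8923 − 3.8667 = 7.0256; the wedge equals the tax, 68.5.
The triangle = ½ × 7.0256 × 68.5 = $240.63.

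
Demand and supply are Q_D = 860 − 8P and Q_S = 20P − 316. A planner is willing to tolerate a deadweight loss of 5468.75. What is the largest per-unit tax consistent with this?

43.75

In inverse form: demand P = 107.5 − 0.125Q, supply P = 15.8 + 0.05Q.
Competitive equilibrium: 107.5 − 0.125Q = 15.8 + 0.05Q → Q* = 524, P* = 42.
A tax t gives ΔQ = t/0.175 and wedge t, so DWL = t²/0.35.
t²/0.35 = 5468.75 → t² = 1914.0625 → t = 43.75.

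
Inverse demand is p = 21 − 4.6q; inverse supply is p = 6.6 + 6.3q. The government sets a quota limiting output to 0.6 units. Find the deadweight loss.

Competitive equilibrium: 21 − 4.6q = 6.6 + 6.3q → q* = 1.3211, p* = 14.9229.
At q = 0.6: demand price = 21 − 4.6·0.6 = 18.24; supply price = 6.6 + 6.3·0.6 = 10.38.
Δq = 1.3211 − 0.6 = 0.7211; wedge = 18.24 − 10.38 = 7.86.
The triangle = ½ × 0.7211 × 7.86 = 2.83.

2.83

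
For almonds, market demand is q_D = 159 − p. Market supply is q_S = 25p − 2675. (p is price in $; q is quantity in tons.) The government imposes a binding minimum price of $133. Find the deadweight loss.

In inverse form: demand p = 159 − q, supply p = 107 + 0.04q.
Competitive equilibrium: 159 − q = 107 + 0.04q → q* = 50, p* = 109.
At the floor p = 133, quantity demanded = (159 − 133)/1 = 26.
Sellers' marginal cost at q' = 26: 107 + 0.04·26 = 108.04.
Δq = 50 − 26 = 24; wedge = 133 − 108.04 = 24.96.
The triangle = ½ × 24 × 24.96 = $299.52.

$299.52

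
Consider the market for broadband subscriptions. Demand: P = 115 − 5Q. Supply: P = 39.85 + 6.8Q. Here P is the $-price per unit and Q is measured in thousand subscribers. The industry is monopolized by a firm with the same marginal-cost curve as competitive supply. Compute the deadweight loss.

$21.20 thousand

Competitive equilibrium: 115 − 5Q = 39.85 + 6.8Q → Q* = 6.3686, P* = 83.1568.
Marginal revenue: MR = 115 − 10Q. Set MR = MC: 115 − 10Q = 39.85 + 6.8Q → Q_m = 4.4732.
Price P_m = 115 − 5·4.4732 = 92.634; MC(Q_m) = 39.85 + 6.8·4.4732 = 70.2678.
Competitive Q* = 6.3686, so ΔQ = 1.8954; wedge = 92.634 − 70.2678 = 22.3662.
The triangle = ½ × 1.8954 × 22.3662 = $21.20 thousand.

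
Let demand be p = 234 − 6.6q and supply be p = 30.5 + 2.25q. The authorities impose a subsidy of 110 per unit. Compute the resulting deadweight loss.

683.62

Competitive equilibrium: 234 − 6.6q = 30.5 + 2.25q → q* = 22.99435, p* = 82.23729.
The subsidy lowers effective supply by 110: p = 2.25q − 79.5.
New quantity: 234 − 6.6q = 2.25q − 79.5 → q' = 35.42373.
Overproduction Δq = 35.42373 − 22.99435 = 12.42938; wedge = subsidy = 110.
The triangle = ½ × 12.42938 × 110 = 683.62.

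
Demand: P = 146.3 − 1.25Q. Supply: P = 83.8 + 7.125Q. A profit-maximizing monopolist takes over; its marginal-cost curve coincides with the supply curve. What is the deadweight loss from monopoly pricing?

Competitive equilibrium: 146.3 − 1.25Q = 83.8 + 7.125Q → Q* = 7.4627, P* = 136.9716.
Marginal revenue: MR = 146.3 − 2.5Q. Set MR = MC: 146.3 − 2.5Q = 83.8 + 7.125Q → Q_m = 6.4935.
Price P_m = 146.3 − 1.25·6.4935 = 138.1831; MC(Q_m) = 83.8 + 7.125·6.4935 = 130.0662.
Competitive Q* = 7.4627, so ΔQ = 0.9692; wedge = 138.1831 − 130.0662 = 8.1169.
DWL = ½ × 0.9692 × 8.1169 = 3.93.

3.93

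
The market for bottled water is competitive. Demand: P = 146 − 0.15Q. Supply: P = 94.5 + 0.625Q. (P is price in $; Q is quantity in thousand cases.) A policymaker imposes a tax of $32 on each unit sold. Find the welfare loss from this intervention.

Competitive equilibrium: 146 − 0.15Q = 94.5 + 0.625Q → Q* = 66.45161, P* = 136.03226.
With the tax, the buyer price exceeds the seller price by 32: (146 − 0.15Q) − (94.5 + 0.625Q) = 32 → Q' = 25.16129.
ΔQ = 66.45161 − 25.16129 = 41.29032; the wedge equals the tax, 32.
Welfare loss = ½ × 41.29032 × 32 = $660.65 thousand.

$660.65 thousand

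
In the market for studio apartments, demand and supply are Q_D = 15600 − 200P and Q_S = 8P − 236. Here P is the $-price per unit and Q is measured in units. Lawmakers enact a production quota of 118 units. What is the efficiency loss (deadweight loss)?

In inverse form: demand P = 78 − 0.005Q, supply P = 29.5 + 0.125Q.
Competitive equilibrium: 78 − 0.005Q = 29.5 + 0.125Q → Q* = 373.0769, P* = 76.1346.
At Q = 118: demand price = 78 − 0.005·118 = 77.41; supply price = 29.5 + 0.125·118 = 44.25.
ΔQ = 373.0769 − 118 = 255.0769; wedge = 77.41 − 44.25 = 33.16.
The triangle = ½ × 255.0769 × 33.16 = $4229.18.

$4229.18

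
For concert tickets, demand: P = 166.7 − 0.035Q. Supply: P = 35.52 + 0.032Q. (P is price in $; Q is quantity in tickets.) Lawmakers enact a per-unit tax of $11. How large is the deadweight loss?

$902.99

Competitive equilibrium: 166.7 − 0.035Q = 35.52 + 0.032Q → Q* = 1957.9104, P* = 98.1731.
With the tax, the buyer price exceeds the seller price by 11: (166.7 − 0.035Q) − (35.52 + 0.032Q) = 11 → Q' = 1793.7313.
ΔQ = 1957.9104 − 1793.7313 = 164.1791; the wedge equals the tax, 11.
Welfare loss = ½ × 164.1791 × 11 = $902.99.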